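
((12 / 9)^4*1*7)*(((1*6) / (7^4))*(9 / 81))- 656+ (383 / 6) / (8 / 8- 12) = -1213522393 / 1833678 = -661.80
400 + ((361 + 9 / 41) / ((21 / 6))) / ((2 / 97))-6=1549648 / 287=5399.47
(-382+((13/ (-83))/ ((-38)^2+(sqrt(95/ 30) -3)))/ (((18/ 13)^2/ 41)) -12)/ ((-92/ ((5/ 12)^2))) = 550033567679825/ 739776823811712 -2251925* sqrt(114)/ 4438660942870272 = 0.74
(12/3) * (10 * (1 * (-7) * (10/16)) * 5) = -875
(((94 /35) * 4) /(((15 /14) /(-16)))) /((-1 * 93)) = 12032 /6975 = 1.73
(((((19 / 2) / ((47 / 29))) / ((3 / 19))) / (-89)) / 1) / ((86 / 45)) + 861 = 619311801 / 719476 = 860.78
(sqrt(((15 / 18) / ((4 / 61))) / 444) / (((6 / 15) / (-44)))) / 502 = -55 *sqrt(22570) / 222888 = -0.04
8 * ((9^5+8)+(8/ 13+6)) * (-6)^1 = -36855696/ 13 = -2835053.54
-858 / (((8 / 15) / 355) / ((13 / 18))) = -412465.62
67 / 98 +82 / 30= 5023 / 1470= 3.42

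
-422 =-422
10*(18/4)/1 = 45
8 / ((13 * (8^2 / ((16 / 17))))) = 2 / 221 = 0.01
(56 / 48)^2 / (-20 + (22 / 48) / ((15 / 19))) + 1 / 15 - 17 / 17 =-105224 / 104865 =-1.00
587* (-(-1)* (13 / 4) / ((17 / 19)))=144989 / 68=2132.19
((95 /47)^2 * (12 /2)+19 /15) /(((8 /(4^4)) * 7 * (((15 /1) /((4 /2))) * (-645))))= -54670144 /2244067875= -0.02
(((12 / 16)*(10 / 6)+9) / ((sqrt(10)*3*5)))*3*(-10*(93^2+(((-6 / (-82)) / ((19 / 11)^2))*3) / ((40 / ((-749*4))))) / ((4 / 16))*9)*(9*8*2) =-829001193192*sqrt(10) / 9025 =-290474454.68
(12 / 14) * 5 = 30 / 7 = 4.29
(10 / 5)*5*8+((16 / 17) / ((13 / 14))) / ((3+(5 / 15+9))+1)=88484 / 1105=80.08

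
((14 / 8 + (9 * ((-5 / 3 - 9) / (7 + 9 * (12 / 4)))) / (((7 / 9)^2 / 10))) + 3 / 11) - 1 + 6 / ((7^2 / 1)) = -1668747 / 36652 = -45.53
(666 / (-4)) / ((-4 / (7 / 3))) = 777 / 8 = 97.12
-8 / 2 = -4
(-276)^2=76176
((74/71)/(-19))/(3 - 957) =37/643473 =0.00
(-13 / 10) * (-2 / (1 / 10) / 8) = 13 / 4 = 3.25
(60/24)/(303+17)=1/128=0.01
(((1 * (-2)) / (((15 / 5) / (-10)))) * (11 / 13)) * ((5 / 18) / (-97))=-550 / 34047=-0.02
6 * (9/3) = 18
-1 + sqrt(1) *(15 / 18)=-1 / 6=-0.17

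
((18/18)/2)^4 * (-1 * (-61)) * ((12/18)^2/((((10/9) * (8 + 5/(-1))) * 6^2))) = 61/4320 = 0.01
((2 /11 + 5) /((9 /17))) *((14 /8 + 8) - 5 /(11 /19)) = 15827 /1452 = 10.90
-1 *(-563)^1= 563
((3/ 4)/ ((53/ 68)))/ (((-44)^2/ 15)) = 765/ 102608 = 0.01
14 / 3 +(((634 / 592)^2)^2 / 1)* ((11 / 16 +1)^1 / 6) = 3711747484555 / 736950091776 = 5.04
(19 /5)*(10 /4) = 19 /2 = 9.50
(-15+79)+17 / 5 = 337 / 5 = 67.40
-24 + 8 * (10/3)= 2.67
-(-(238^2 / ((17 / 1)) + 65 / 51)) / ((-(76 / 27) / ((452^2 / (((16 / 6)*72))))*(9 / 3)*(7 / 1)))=-2170691693 / 36176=-60003.64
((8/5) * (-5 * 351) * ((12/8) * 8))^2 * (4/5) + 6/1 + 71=908336409.80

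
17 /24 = 0.71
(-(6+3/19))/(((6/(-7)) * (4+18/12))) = 273/209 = 1.31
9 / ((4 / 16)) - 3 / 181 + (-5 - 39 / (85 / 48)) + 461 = 7230333 / 15385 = 469.96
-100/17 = -5.88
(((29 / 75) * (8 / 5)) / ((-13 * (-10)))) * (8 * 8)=7424 / 24375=0.30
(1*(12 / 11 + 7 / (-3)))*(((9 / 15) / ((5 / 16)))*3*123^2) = -29773872 / 275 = -108268.63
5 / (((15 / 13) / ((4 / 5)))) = 52 / 15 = 3.47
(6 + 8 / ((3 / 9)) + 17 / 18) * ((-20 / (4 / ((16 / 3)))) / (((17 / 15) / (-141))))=102662.75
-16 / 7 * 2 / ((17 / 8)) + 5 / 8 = -1453 / 952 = -1.53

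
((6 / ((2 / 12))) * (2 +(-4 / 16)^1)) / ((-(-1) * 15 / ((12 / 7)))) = 36 / 5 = 7.20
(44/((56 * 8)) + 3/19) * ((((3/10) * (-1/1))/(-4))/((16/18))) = 2943/136192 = 0.02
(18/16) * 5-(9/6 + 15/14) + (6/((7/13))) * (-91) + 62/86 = -2432623/2408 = -1010.23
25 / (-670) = -5 / 134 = -0.04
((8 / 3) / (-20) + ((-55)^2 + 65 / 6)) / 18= 3373 / 20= 168.65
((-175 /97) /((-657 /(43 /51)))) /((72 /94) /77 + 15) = 27232975 /176552973459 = 0.00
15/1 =15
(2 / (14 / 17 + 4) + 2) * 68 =6732 / 41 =164.20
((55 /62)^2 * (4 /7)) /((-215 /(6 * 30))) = -108900 /289261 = -0.38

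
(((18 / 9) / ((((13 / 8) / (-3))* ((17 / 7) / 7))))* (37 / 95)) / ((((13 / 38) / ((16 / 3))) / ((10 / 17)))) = -1856512 / 48841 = -38.01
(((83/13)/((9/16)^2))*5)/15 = 21248/3159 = 6.73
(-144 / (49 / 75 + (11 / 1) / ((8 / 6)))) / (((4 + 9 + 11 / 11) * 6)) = -3600 / 18697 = -0.19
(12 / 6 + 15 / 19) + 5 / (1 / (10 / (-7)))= -579 / 133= -4.35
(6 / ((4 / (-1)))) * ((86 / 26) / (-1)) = 129 / 26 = 4.96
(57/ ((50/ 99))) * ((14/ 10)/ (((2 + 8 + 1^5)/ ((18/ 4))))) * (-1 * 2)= -32319/ 250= -129.28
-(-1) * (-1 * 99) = -99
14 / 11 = 1.27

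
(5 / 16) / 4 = 0.08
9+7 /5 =52 /5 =10.40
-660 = -660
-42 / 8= -5.25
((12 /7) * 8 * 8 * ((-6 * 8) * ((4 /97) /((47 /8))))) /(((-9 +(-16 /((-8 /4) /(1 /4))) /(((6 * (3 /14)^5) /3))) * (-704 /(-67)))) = -300091392 /188031619391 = -0.00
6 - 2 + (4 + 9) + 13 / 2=47 / 2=23.50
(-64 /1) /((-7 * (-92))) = -16 /161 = -0.10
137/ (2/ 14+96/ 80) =102.02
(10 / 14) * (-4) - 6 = -62 / 7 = -8.86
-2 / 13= -0.15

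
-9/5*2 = -18/5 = -3.60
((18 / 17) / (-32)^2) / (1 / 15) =135 / 8704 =0.02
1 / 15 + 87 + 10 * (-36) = -4094 / 15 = -272.93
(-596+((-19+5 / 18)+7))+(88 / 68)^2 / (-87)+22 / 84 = -320751034 / 528003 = -607.48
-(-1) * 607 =607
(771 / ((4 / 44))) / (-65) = -8481 / 65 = -130.48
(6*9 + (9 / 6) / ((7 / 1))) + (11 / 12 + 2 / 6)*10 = 467 / 7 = 66.71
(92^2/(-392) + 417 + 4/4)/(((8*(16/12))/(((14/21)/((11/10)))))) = 12140/539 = 22.52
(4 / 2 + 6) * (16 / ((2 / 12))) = 768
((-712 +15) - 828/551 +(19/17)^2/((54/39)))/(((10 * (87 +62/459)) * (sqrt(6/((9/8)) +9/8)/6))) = -17995805163 * sqrt(930)/290340702875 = -1.89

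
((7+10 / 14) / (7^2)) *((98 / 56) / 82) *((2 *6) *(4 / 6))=0.03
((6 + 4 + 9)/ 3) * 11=209/ 3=69.67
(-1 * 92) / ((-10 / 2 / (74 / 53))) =6808 / 265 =25.69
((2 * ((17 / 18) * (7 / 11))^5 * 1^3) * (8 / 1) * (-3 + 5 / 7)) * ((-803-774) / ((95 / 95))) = 43008911104712 / 9509900499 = 4522.54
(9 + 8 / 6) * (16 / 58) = 248 / 87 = 2.85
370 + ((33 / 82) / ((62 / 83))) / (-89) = 167413381 / 452476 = 369.99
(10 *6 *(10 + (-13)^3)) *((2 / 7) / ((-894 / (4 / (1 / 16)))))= 2799360 / 1043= 2683.95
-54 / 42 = -9 / 7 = -1.29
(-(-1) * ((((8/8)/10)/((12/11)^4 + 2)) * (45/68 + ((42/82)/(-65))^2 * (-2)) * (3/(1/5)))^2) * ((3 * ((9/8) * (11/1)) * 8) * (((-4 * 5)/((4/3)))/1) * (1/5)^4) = -0.60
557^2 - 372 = 309877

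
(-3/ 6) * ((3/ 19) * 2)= -3/ 19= -0.16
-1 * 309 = -309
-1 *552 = -552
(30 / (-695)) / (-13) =6 / 1807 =0.00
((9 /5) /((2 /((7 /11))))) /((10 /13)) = 819 /1100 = 0.74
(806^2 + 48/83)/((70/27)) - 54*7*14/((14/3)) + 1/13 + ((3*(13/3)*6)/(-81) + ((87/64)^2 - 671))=1038989911559671/4176506880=248770.07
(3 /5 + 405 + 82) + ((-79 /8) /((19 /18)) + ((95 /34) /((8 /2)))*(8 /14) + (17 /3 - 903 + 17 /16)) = -226621081 /542640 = -417.63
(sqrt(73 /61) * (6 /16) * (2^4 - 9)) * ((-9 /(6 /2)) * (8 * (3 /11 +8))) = -5733 * sqrt(4453) /671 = -570.15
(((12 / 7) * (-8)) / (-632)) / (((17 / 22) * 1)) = 0.03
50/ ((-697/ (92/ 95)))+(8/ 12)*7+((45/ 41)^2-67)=-99685016/ 1628889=-61.20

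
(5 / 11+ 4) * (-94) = -4606 / 11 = -418.73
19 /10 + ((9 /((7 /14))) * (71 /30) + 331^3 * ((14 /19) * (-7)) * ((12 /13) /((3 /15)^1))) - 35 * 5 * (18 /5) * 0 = -426472744177 /494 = -863305150.16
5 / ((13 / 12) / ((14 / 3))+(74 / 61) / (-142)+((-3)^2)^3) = 242536 / 35372595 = 0.01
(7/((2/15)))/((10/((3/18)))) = 7/8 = 0.88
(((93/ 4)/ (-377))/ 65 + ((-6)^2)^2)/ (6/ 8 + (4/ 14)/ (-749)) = 666038354961/ 385243105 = 1728.88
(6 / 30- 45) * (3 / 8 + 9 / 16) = -42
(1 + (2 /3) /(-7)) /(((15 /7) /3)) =19 /15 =1.27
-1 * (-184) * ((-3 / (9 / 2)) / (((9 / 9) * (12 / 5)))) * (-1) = 460 / 9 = 51.11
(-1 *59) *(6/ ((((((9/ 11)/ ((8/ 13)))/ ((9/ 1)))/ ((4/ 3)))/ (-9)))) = 373824/ 13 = 28755.69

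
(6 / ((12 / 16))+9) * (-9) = -153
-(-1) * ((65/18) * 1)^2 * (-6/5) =-15.65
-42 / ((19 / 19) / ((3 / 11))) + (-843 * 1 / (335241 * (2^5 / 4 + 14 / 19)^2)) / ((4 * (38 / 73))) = -3103939021873 / 270978429216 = -11.45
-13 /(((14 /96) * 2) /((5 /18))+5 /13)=-3380 /373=-9.06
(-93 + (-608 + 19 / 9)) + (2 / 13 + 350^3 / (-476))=-180546034 / 1989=-90772.26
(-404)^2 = 163216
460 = 460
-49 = -49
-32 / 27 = -1.19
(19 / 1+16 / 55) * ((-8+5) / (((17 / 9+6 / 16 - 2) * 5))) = -229176 / 5225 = -43.86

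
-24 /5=-4.80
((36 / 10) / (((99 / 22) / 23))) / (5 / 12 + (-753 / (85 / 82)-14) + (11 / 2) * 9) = -18768 / 704317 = -0.03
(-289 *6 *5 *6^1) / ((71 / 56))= -41029.86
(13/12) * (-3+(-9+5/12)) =-1807/144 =-12.55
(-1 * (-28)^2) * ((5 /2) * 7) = -13720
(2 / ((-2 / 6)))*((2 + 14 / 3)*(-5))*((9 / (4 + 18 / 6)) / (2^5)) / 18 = 25 / 56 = 0.45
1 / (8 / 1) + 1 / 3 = 11 / 24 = 0.46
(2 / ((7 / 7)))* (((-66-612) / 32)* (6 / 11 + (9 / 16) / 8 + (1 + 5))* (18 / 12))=-9473355 / 22528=-420.51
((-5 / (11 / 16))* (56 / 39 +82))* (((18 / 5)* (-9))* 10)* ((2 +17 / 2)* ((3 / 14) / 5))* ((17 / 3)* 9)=645229152 / 143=4512091.97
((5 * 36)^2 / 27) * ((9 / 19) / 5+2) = 47760 / 19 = 2513.68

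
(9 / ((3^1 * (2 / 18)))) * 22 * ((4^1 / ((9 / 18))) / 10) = 475.20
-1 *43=-43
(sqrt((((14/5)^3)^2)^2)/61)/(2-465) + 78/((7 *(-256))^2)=-12072453368627/708560384000000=-0.02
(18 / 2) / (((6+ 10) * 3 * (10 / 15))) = 9 / 32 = 0.28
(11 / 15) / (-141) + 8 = 16909 / 2115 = 7.99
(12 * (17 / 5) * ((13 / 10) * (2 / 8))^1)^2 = 439569 / 2500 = 175.83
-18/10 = -9/5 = -1.80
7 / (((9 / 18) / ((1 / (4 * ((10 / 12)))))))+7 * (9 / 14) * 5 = 267 / 10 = 26.70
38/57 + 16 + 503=1559/3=519.67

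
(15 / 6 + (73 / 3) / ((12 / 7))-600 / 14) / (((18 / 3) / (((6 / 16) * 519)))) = -1140589 / 1344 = -848.65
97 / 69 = 1.41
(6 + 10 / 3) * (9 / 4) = 21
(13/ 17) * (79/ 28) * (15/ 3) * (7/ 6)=5135/ 408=12.59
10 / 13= 0.77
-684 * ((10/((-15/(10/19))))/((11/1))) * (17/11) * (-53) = -216240/121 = -1787.11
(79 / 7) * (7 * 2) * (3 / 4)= 237 / 2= 118.50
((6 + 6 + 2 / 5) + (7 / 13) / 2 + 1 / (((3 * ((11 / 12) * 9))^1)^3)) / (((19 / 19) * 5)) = 1598090773 / 630694350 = 2.53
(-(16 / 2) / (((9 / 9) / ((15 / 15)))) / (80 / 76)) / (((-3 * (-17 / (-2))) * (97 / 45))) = 228 / 1649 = 0.14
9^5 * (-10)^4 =590490000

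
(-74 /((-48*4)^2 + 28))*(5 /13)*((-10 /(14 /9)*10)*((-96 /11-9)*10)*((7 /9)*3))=-2081250 /101453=-20.51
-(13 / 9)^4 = -28561 / 6561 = -4.35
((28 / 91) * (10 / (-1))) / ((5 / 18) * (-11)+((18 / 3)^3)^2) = -720 / 10916789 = -0.00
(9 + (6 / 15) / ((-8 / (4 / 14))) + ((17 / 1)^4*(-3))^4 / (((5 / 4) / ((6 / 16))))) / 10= 8277268738050934328681 / 70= 118246696257870490409.73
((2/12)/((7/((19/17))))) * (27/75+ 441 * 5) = 174591/2975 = 58.69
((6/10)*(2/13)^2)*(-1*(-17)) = 204/845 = 0.24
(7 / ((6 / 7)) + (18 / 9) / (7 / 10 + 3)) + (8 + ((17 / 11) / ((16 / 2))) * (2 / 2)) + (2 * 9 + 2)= 360443 / 9768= 36.90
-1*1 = -1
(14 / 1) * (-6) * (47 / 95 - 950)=79758.44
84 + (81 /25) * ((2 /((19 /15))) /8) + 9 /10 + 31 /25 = 164881 /1900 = 86.78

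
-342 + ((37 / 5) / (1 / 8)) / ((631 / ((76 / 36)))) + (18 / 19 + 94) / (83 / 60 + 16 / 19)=-21549292442 / 72038115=-299.14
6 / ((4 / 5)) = 15 / 2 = 7.50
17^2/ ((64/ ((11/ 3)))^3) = 384659/ 7077888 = 0.05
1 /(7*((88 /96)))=12 /77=0.16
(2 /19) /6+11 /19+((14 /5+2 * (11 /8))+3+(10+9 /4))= 6098 /285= 21.40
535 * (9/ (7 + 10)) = 4815/ 17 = 283.24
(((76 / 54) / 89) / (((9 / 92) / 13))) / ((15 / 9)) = 45448 / 36045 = 1.26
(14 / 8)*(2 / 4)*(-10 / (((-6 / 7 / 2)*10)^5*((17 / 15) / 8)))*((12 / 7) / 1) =16807 / 229500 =0.07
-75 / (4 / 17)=-1275 / 4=-318.75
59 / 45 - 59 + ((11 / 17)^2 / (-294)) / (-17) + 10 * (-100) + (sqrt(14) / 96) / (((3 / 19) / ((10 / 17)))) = -22916234689 / 21666330 + 95 * sqrt(14) / 2448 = -1057.54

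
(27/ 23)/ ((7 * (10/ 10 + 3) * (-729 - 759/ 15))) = -135/ 2510312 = -0.00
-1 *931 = -931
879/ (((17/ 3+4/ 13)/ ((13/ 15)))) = 148551/ 1165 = 127.51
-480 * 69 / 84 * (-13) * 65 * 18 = 41979600 / 7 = 5997085.71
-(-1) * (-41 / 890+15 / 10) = 647 / 445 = 1.45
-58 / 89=-0.65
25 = 25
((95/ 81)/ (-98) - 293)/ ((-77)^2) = -2325929/ 47064402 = -0.05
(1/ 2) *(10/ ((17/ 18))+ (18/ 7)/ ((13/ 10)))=9720/ 1547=6.28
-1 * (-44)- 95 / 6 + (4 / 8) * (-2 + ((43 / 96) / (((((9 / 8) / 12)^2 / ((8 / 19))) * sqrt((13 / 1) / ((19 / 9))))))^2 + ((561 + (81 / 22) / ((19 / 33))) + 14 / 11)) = 24877393141 / 71304948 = 348.89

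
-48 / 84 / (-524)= 0.00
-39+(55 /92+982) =86811 /92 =943.60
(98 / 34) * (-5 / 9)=-245 / 153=-1.60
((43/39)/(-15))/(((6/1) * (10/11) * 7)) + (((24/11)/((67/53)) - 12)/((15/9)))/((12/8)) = -744524761/181080900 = -4.11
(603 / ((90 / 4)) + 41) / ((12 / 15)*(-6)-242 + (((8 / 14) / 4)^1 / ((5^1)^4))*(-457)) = -98875 / 360069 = -0.27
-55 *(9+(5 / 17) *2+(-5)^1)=-4290 / 17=-252.35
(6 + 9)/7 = 15/7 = 2.14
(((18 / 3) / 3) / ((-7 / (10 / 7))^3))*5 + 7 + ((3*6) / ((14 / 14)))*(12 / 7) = 4443855 / 117649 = 37.77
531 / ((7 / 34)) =18054 / 7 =2579.14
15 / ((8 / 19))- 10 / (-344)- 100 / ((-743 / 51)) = 10867295 / 255592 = 42.52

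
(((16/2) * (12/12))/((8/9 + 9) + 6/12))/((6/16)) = 384/187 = 2.05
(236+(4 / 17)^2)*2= 136440 / 289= 472.11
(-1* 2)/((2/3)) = -3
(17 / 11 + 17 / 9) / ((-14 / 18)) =-340 / 77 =-4.42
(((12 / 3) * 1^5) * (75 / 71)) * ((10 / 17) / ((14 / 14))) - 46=-52522 / 1207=-43.51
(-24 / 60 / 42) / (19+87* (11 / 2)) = -2 / 104475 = -0.00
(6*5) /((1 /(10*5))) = 1500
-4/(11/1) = -4/11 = -0.36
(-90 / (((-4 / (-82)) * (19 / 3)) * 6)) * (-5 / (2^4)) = 9225 / 608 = 15.17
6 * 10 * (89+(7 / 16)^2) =342495 / 64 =5351.48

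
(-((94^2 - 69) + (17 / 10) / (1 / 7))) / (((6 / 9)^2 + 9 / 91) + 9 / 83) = -5967632853 / 443060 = -13469.13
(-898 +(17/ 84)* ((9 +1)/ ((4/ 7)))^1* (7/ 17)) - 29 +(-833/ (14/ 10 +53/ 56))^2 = 432011107721/ 3453192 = 125104.86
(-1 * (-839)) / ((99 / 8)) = 6712 / 99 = 67.80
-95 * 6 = -570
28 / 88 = 7 / 22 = 0.32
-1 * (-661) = 661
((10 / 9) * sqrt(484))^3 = 10648000 / 729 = 14606.31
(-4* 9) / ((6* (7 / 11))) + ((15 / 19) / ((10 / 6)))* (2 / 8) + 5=-2293 / 532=-4.31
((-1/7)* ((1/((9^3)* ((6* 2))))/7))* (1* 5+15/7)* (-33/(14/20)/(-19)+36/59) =-101075/1962118809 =-0.00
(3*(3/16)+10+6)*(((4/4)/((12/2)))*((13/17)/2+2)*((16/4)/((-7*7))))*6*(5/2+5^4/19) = -28870425/253232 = -114.01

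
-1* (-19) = 19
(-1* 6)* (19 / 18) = -19 / 3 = -6.33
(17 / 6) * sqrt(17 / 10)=17 * sqrt(170) / 60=3.69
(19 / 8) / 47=19 / 376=0.05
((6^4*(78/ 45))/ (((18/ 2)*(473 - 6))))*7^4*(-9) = -11549.48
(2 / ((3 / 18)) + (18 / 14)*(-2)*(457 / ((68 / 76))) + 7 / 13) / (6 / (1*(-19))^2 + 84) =-145297085 / 9384102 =-15.48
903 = 903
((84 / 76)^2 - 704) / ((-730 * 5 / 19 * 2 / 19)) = 253703 / 7300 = 34.75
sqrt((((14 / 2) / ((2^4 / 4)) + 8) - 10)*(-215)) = sqrt(215) / 2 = 7.33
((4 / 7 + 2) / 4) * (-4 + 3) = -9 / 14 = -0.64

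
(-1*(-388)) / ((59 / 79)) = 519.53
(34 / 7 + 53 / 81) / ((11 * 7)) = 3125 / 43659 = 0.07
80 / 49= 1.63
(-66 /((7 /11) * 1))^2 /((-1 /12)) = -6324912 /49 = -129079.84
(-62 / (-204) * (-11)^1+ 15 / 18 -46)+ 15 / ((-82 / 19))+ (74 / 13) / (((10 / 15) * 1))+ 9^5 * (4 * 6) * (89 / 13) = 527467710811 / 54366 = 9702161.48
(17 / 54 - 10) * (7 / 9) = -3661 / 486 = -7.53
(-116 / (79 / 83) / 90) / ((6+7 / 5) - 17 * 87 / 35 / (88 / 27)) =2965424 / 12187251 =0.24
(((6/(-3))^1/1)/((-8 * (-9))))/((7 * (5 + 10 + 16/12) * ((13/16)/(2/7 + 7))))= -68/31213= -0.00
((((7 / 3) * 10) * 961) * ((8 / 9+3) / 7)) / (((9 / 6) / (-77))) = -51797900 / 81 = -639480.25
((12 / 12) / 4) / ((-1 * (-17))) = 1 / 68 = 0.01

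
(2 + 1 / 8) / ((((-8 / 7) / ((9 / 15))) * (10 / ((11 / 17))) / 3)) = -693 / 3200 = -0.22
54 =54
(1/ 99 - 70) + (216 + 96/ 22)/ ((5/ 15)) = 58519/ 99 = 591.10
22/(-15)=-22/15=-1.47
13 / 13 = 1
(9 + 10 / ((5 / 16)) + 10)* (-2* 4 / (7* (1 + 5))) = -68 / 7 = -9.71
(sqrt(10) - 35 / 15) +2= -1 / 3 +sqrt(10)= 2.83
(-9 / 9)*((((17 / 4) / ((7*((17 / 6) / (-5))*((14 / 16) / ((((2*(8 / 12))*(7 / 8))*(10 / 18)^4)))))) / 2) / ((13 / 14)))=6250 / 85293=0.07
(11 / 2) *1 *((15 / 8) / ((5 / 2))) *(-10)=-165 / 4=-41.25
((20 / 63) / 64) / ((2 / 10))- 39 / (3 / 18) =-235847 / 1008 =-233.98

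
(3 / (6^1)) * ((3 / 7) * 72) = 108 / 7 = 15.43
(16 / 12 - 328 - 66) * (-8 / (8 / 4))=1570.67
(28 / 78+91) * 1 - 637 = -21280 / 39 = -545.64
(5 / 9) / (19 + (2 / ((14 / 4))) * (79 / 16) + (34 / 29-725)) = -4060 / 5130261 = -0.00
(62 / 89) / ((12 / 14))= 0.81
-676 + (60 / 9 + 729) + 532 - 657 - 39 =-313 / 3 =-104.33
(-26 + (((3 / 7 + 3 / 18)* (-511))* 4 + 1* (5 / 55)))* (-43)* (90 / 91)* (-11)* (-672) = 5078059200 / 13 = 390619938.46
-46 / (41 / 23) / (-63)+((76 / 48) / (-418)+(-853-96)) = -215619253 / 227304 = -948.59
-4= -4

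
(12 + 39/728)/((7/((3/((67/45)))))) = 91125/26264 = 3.47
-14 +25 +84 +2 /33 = 3137 /33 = 95.06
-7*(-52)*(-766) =-278824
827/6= 137.83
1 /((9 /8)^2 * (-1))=-64 /81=-0.79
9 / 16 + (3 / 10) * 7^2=1221 / 80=15.26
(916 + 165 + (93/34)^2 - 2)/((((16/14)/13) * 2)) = 114293543/18496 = 6179.37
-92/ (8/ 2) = -23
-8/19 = -0.42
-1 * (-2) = 2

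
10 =10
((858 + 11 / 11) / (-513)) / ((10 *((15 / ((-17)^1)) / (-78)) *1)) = -189839 / 12825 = -14.80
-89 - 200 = -289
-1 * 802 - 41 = -843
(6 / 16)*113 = 339 / 8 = 42.38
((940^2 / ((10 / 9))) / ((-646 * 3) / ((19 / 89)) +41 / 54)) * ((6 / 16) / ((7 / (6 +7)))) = -209346930 / 3431197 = -61.01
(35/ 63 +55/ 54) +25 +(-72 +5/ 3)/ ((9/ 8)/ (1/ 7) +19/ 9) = 19.53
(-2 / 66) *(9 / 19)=-3 / 209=-0.01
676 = 676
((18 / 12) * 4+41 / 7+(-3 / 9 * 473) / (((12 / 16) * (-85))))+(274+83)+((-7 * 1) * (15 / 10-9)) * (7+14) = 15784723 / 10710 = 1473.83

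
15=15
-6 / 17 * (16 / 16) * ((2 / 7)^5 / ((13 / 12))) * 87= -200448 / 3714347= -0.05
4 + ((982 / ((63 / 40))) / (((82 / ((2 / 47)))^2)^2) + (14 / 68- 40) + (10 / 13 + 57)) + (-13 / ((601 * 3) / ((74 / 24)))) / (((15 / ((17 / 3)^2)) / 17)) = 1318766119882889263736999 / 62305719215095465511220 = 21.17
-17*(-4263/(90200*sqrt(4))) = 72471/180400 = 0.40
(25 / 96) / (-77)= -25 / 7392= -0.00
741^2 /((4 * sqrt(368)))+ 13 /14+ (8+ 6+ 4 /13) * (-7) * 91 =-127583 /14+ 549081 * sqrt(23) /368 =-1957.36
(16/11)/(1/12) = 192/11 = 17.45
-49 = -49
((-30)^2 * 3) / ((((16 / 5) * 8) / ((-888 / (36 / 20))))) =-208125 / 4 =-52031.25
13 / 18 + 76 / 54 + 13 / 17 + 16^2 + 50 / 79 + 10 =19546655 / 72522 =269.53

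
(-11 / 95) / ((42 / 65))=-143 / 798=-0.18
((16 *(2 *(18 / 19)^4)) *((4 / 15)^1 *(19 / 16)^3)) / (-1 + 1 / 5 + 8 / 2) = 2187 / 608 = 3.60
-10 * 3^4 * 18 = -14580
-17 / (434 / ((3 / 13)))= -51 / 5642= -0.01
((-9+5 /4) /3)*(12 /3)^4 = -1984 /3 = -661.33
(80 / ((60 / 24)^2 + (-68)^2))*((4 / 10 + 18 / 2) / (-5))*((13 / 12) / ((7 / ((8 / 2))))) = -39104 / 1944705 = -0.02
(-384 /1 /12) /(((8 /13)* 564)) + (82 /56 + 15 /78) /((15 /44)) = 4.77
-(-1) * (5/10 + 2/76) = 10/19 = 0.53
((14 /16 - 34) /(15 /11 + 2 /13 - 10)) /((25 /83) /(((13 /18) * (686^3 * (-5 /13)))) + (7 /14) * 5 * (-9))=-25384718958599 /146259388791342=-0.17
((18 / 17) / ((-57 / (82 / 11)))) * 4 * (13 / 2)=-12792 / 3553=-3.60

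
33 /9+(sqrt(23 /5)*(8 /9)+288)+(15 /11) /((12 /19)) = 8*sqrt(115) /45+38785 /132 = 295.73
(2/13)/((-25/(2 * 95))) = -76/65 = -1.17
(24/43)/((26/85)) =1020/559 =1.82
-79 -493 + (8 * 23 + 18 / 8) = -1543 / 4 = -385.75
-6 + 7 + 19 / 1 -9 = 11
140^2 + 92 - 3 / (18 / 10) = 59071 / 3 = 19690.33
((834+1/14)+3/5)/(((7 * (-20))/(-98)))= 58427/100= 584.27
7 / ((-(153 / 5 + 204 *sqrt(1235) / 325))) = -2275 / 4777 + 140 *sqrt(1235) / 14331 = -0.13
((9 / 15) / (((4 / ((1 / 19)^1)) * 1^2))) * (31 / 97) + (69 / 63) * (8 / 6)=3396979 / 2322180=1.46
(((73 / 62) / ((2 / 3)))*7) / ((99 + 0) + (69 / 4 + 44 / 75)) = 114975 / 1086581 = 0.11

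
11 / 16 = 0.69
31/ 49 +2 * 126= 12379/ 49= 252.63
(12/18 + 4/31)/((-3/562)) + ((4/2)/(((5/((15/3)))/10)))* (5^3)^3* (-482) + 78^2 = -5253045219152/279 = -18828119065.06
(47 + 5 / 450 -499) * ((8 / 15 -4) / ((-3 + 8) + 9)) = 528827 / 4725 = 111.92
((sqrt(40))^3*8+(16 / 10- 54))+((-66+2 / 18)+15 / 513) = -33704 / 285+640*sqrt(10) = 1905.60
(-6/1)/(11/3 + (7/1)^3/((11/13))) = -99/6749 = -0.01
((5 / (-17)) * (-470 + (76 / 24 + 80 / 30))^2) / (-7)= 38781125 / 4284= 9052.55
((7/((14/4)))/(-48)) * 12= -1/2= -0.50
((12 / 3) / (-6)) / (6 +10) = -0.04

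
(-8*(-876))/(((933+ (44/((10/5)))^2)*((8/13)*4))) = 219/109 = 2.01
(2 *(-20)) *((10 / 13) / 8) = -50 / 13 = -3.85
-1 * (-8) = 8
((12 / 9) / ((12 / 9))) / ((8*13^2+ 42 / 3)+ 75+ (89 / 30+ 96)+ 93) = 30 / 48989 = 0.00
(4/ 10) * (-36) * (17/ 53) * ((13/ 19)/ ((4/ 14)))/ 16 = -13923/ 20140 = -0.69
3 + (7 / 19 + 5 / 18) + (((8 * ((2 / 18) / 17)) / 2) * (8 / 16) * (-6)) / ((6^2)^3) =3.65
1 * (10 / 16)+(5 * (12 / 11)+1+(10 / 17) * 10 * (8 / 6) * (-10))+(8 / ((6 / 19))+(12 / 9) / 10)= -343221 / 7480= -45.89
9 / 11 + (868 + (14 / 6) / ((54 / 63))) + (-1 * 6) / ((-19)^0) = 171377 / 198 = 865.54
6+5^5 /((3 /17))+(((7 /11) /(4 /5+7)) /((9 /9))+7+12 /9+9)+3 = 2536069 /143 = 17734.75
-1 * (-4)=4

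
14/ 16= 7/ 8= 0.88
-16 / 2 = -8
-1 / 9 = -0.11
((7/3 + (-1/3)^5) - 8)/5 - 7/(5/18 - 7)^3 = -2391609898/2152446615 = -1.11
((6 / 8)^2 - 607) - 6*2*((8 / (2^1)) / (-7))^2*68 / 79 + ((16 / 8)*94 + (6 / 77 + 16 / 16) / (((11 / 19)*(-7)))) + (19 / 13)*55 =-33289419837 / 97425328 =-341.69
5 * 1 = 5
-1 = -1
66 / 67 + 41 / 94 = 8951 / 6298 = 1.42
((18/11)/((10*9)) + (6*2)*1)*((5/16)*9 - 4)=-12559/880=-14.27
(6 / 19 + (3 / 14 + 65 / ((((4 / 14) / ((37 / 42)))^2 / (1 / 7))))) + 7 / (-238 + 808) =88.82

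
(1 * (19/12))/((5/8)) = 38/15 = 2.53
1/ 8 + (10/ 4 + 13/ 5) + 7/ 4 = 279/ 40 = 6.98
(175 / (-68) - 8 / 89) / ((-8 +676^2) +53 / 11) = -0.00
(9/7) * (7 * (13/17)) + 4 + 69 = 1358/17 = 79.88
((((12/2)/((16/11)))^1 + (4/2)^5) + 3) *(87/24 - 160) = -391563/64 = -6118.17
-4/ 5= -0.80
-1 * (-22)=22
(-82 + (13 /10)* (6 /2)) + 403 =3249 /10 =324.90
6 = 6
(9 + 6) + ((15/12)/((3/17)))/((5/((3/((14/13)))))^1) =1061/56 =18.95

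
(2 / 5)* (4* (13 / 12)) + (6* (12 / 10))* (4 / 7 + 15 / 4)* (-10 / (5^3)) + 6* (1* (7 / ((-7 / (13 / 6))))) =-36109 / 2625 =-13.76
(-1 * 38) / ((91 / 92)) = -3496 / 91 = -38.42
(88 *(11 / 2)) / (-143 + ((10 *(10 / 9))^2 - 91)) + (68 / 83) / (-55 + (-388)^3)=-785396016158 / 179380571017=-4.38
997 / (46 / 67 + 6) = 66799 / 448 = 149.10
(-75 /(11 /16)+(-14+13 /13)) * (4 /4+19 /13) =-42976 /143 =-300.53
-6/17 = -0.35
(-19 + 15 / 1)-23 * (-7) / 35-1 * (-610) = 3053 / 5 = 610.60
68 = 68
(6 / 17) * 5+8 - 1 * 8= 30 / 17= 1.76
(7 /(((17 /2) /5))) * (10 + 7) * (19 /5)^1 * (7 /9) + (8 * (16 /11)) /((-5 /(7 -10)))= 105866 /495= 213.87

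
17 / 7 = 2.43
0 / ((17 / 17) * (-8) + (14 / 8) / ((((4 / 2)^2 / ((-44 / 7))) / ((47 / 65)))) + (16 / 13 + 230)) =0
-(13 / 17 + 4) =-81 / 17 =-4.76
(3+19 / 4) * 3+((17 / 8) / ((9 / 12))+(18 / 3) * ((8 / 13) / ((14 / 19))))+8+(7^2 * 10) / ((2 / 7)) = 1754.09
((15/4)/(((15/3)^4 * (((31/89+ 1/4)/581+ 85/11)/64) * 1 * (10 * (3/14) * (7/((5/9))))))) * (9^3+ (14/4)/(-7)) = 26519684576/19781328375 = 1.34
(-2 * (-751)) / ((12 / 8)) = 3004 / 3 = 1001.33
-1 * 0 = 0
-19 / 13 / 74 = -19 / 962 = -0.02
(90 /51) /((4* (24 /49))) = 245 /272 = 0.90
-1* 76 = -76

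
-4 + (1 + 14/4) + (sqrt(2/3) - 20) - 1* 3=-45/2 + sqrt(6)/3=-21.68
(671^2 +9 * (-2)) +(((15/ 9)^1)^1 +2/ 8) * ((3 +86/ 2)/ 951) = 2568972967/ 5706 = 450223.09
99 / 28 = 3.54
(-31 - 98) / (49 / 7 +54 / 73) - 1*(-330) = 177033 / 565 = 313.33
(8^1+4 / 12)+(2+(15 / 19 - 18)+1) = -335 / 57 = -5.88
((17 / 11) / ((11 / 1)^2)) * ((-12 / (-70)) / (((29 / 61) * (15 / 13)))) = 26962 / 6754825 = 0.00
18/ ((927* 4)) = 1/ 206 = 0.00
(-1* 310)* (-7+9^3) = -223820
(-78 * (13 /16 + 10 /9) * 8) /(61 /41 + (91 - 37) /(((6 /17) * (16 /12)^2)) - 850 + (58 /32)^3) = 604737536 /381128409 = 1.59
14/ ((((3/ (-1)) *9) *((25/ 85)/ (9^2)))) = -714/ 5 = -142.80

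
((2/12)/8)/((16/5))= 5/768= 0.01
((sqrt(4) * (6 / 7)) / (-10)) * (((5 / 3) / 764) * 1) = -1 / 2674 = -0.00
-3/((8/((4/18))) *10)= -0.01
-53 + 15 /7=-356 /7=-50.86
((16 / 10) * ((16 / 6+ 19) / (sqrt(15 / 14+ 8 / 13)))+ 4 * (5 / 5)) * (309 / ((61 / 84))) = 103824 / 61+ 899808 * sqrt(55874) / 18727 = 13059.63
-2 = -2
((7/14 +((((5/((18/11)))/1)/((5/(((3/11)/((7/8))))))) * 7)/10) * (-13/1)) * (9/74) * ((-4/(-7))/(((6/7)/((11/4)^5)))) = -39779597/378880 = -104.99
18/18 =1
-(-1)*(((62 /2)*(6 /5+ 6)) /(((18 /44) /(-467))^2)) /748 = 297473396 /765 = 388854.11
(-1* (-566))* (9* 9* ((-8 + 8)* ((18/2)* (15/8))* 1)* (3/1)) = 0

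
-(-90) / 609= 30 / 203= 0.15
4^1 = 4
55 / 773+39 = 30202 / 773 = 39.07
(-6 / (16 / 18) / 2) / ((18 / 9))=-27 / 16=-1.69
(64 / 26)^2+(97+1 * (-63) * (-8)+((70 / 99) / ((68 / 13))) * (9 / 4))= 153556023 / 252824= 607.36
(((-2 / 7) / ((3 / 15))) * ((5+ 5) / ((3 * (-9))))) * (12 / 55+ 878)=966040 / 2079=464.67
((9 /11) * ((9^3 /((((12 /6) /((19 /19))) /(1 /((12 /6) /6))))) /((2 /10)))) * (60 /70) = 295245 /77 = 3834.35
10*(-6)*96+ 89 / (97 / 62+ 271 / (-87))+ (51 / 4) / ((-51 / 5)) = -194645599 / 33452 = -5818.65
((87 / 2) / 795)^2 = 841 / 280900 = 0.00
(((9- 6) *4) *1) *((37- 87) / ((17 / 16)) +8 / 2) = -8784 / 17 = -516.71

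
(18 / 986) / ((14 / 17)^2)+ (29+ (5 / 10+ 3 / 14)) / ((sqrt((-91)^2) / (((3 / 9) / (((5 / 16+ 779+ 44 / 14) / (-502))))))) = -64127279 / 1494352020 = -0.04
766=766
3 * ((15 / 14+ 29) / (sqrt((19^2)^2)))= 1263 / 5054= 0.25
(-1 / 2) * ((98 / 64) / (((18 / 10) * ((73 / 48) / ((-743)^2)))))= -135252005 / 876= -154397.27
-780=-780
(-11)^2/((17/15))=1815/17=106.76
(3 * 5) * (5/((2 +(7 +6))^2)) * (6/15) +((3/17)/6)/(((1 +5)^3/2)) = 2453/18360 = 0.13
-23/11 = -2.09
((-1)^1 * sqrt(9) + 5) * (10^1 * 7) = 140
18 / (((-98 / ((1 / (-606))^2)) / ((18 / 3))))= -3 / 999698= -0.00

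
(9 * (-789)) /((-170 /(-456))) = -1619028 /85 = -19047.39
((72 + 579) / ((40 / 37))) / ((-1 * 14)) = -43.01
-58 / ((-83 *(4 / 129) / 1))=3741 / 166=22.54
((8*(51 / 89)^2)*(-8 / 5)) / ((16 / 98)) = -1019592 / 39605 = -25.74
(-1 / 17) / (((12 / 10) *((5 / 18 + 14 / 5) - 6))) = 75 / 4471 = 0.02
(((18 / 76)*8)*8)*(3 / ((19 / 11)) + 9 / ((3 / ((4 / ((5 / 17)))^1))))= 1163808 / 1805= 644.77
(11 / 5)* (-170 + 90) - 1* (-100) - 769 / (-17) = -523 / 17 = -30.76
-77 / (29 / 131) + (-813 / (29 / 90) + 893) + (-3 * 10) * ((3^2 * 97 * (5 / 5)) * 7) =-5373930 / 29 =-185307.93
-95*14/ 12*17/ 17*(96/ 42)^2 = -12160/ 21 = -579.05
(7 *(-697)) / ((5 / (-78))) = 76112.40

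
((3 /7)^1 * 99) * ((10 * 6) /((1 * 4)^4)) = 4455 /448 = 9.94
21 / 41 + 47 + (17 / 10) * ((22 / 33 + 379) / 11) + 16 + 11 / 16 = 122.88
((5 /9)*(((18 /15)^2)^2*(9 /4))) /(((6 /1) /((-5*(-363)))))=19602 /25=784.08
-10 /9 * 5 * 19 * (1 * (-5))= 4750 /9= 527.78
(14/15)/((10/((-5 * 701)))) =-4907/15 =-327.13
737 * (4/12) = 737/3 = 245.67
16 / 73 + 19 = 1403 / 73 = 19.22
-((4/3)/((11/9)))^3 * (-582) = 1005696/1331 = 755.59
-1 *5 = -5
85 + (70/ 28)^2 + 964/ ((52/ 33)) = 703.02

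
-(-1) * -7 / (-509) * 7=49 / 509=0.10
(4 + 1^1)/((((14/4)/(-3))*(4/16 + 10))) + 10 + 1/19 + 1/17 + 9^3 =68477611/92701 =738.69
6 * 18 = 108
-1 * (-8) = 8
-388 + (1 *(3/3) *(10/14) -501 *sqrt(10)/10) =-2711/7 -501 *sqrt(10)/10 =-545.72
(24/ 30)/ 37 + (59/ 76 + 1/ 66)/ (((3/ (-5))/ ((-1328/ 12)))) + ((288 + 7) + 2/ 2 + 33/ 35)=3236911492/ 7307685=442.95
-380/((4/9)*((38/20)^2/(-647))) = 2911500/19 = 153236.84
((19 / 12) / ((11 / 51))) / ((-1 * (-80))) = 323 / 3520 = 0.09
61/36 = 1.69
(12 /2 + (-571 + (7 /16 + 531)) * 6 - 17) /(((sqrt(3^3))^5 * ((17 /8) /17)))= -1987 * sqrt(3) /6561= -0.52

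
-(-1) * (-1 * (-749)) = 749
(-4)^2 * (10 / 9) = 160 / 9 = 17.78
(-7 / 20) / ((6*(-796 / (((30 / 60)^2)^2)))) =7 / 1528320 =0.00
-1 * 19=-19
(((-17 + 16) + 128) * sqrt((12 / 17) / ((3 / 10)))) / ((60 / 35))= 889 * sqrt(170) / 102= 113.64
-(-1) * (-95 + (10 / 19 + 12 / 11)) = -19517 / 209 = -93.38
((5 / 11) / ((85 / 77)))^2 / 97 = 49 / 28033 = 0.00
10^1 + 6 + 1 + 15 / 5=20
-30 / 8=-15 / 4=-3.75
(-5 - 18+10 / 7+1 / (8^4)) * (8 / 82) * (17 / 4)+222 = 250458231 / 1175552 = 213.06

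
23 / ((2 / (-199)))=-2288.50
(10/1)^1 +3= 13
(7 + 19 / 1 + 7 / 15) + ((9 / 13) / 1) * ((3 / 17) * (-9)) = 84092 / 3315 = 25.37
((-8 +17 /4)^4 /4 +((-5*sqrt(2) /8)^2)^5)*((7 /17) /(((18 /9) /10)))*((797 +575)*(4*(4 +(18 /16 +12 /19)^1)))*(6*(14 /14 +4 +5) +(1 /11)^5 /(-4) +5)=43173988702881889453125 /205351043465216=210244798.25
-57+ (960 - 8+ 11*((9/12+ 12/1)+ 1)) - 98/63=37609/36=1044.69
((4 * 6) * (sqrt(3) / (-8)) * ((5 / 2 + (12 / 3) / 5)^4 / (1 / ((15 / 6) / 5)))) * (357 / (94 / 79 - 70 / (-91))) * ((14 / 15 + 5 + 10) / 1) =-103918368595041 * sqrt(3) / 201200000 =-894591.92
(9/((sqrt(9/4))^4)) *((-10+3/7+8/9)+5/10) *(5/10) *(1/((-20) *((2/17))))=17527/5670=3.09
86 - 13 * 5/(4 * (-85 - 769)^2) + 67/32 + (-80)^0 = 519819849/5834528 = 89.09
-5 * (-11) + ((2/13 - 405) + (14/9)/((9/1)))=-368206/1053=-349.67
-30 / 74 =-0.41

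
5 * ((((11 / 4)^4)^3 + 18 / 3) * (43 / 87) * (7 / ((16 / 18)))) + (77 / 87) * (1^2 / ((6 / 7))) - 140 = 127529259396987371 / 35030827008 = 3640486.69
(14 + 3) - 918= -901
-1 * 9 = -9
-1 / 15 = -0.07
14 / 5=2.80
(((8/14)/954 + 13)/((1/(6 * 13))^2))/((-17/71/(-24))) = 50003000736/6307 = 7928175.16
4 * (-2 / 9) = -8 / 9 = -0.89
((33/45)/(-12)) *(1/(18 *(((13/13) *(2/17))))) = -187/6480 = -0.03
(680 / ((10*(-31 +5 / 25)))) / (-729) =170 / 56133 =0.00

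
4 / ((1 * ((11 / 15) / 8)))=480 / 11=43.64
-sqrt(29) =-5.39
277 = 277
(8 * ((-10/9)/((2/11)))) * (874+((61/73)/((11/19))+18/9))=-28183480/657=-42897.23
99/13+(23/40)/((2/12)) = 2877/260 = 11.07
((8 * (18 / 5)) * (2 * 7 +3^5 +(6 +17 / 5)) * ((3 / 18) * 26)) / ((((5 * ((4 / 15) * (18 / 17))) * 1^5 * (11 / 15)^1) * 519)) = 61.88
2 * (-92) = -184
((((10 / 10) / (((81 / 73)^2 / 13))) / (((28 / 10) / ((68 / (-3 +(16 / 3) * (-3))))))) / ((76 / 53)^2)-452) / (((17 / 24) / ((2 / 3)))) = -2311257980786 / 5355225981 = -431.59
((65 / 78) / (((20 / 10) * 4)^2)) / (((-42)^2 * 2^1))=5 / 1354752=0.00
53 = 53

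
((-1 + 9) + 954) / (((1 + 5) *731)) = 481 / 2193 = 0.22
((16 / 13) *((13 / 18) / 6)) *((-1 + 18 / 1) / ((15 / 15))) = 2.52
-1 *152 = -152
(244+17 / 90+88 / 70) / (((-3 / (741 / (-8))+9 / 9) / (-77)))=-420132427 / 22950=-18306.42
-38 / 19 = -2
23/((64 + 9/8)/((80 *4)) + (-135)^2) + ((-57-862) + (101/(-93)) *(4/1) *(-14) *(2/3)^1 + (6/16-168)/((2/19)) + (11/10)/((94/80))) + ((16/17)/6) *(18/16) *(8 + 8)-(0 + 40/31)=-410773800253508519/166411493085456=-2468.42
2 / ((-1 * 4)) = -1 / 2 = -0.50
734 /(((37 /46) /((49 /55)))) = 812.99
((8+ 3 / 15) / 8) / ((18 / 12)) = 41 / 60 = 0.68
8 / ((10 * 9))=4 / 45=0.09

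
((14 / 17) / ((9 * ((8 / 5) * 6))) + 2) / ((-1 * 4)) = -7379 / 14688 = -0.50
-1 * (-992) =992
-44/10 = -22/5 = -4.40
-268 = -268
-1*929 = -929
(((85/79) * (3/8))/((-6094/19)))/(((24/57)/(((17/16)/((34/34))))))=-1564935/492980224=-0.00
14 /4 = 7 /2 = 3.50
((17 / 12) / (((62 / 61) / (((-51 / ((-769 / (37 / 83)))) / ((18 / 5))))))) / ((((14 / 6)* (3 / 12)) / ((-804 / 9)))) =-218511455 / 124654131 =-1.75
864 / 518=432 / 259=1.67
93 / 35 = 2.66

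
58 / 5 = 11.60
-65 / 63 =-1.03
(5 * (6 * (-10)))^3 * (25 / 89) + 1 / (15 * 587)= -5943374999911 / 783645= -7584269.66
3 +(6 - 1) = 8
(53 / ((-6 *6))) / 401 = -0.00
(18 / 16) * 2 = 9 / 4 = 2.25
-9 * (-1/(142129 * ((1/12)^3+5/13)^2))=26873856/62969377969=0.00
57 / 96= 19 / 32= 0.59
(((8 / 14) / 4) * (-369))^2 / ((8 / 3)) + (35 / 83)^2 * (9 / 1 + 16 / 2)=2822202787 / 2700488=1045.07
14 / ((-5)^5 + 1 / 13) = -0.00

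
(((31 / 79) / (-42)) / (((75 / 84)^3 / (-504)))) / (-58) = -4083072 / 35796875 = -0.11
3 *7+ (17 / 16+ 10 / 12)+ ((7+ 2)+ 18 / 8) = 1639 / 48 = 34.15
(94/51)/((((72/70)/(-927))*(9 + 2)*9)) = -169435/10098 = -16.78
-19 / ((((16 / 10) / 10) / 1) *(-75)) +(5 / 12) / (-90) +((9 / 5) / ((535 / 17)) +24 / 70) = 8003281 / 4044600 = 1.98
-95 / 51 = -1.86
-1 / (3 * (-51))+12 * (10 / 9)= 2041 / 153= 13.34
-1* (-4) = 4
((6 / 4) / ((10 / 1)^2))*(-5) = -3 / 40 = -0.08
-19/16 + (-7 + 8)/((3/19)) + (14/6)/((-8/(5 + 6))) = 31/16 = 1.94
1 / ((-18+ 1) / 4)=-4 / 17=-0.24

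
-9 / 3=-3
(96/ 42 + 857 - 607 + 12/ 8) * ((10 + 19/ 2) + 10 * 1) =209627/ 28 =7486.68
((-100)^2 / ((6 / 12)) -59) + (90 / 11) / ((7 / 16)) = 1536897 / 77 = 19959.70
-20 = -20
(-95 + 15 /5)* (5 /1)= -460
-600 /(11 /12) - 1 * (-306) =-3834 /11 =-348.55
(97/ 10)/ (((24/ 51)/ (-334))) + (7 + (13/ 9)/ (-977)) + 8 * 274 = -1648010959/ 351720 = -4685.58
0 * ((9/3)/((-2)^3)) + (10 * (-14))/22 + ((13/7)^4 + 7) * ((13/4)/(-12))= -1819373/158466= -11.48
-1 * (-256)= 256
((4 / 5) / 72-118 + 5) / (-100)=10169 / 9000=1.13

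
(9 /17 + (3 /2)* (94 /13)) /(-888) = -419 /32708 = -0.01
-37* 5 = -185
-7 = -7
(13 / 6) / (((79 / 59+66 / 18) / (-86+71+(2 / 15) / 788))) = -67993783 / 10472520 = -6.49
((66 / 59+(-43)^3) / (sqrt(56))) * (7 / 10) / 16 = -4690847 * sqrt(14) / 37760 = -464.82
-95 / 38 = -5 / 2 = -2.50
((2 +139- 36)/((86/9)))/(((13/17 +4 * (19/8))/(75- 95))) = -321300/15007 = -21.41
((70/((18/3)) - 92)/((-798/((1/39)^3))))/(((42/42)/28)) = 0.00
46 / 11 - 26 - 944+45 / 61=-647569 / 671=-965.08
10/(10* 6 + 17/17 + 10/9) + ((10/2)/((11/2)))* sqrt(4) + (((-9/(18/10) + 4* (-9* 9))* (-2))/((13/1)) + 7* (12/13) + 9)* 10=313480/473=662.75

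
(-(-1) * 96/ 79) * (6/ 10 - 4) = -1632/ 395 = -4.13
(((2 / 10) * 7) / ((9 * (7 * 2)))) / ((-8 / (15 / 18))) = -1 / 864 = -0.00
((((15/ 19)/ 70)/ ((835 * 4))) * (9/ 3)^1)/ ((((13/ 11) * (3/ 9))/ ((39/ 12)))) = 0.00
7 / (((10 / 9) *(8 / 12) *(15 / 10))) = 6.30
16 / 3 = 5.33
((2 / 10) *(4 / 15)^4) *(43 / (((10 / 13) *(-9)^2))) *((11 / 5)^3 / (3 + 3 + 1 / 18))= 190471424 / 155197265625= 0.00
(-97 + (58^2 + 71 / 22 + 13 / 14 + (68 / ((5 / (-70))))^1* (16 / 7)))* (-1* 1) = -84327 / 77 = -1095.16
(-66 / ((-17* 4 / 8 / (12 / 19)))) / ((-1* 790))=-792 / 127585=-0.01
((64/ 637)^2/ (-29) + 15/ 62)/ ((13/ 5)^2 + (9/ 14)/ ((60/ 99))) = 17625556300/ 570577934017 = 0.03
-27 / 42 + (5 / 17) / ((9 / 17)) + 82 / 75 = 3169 / 3150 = 1.01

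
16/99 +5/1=511/99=5.16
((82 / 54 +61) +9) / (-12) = -1931 / 324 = -5.96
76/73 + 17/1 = 1317/73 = 18.04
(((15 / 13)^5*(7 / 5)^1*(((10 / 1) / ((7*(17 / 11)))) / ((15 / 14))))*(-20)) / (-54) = 5775000 / 6311981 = 0.91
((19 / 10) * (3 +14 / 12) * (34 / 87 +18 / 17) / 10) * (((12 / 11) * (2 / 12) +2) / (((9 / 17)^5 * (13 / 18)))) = 6804622912 / 81625401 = 83.36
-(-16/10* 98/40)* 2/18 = 98/225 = 0.44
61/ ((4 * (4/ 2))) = 61/ 8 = 7.62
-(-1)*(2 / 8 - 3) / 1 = -11 / 4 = -2.75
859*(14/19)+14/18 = 633.73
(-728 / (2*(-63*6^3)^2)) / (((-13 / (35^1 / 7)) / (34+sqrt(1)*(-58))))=-5 / 275562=-0.00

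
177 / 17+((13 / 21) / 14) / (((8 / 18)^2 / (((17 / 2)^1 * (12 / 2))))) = 581853 / 26656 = 21.83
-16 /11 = -1.45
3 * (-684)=-2052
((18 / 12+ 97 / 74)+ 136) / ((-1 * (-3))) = 1712 / 37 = 46.27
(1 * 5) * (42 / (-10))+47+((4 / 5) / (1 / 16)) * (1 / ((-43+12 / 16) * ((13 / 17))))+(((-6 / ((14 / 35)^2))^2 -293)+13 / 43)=1139.16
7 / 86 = 0.08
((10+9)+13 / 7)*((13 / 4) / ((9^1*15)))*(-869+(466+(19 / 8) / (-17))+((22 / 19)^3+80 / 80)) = -118206630503 / 587679120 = -201.14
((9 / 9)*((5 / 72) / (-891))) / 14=-5 / 898128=-0.00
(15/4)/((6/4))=5/2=2.50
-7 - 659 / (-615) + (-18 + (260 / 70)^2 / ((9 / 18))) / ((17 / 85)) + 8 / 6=435592 / 10045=43.36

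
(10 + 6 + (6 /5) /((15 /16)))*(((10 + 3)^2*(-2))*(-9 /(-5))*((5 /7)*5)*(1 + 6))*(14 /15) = -6132672 /25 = -245306.88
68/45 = 1.51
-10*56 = -560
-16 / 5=-3.20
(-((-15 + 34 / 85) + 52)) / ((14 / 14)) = -187 / 5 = -37.40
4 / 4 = 1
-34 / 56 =-17 / 28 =-0.61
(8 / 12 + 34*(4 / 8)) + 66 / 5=463 / 15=30.87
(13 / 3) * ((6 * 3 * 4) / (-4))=-78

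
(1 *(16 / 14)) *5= 40 / 7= 5.71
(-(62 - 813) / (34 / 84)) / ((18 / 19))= 99883 / 51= 1958.49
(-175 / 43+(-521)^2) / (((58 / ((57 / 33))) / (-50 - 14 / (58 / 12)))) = -170092966524 / 397793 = -427591.65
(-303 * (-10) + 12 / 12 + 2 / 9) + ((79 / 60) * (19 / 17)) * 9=9316067 / 3060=3044.47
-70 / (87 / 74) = -5180 / 87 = -59.54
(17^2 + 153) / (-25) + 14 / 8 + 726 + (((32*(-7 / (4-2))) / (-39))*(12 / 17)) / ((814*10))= 6386868869 / 8994700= 710.07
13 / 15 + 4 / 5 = 5 / 3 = 1.67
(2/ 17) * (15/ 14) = 15/ 119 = 0.13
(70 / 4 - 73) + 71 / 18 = -464 / 9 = -51.56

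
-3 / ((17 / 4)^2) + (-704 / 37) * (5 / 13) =-1040368 / 139009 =-7.48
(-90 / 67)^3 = -729000 / 300763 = -2.42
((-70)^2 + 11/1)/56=4911/56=87.70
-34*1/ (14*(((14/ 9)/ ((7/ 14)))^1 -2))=-153/ 70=-2.19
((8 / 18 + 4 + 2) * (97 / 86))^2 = 7912969 / 149769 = 52.83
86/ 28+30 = 463/ 14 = 33.07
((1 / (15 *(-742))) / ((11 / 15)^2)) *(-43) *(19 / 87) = 4085 / 2603678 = 0.00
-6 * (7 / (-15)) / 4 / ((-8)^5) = -7 / 327680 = -0.00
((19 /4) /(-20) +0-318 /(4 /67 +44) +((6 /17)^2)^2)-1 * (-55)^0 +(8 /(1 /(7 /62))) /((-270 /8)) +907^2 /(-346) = -18930115494847739 /7933614354576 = -2386.06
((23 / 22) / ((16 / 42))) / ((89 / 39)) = 18837 / 15664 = 1.20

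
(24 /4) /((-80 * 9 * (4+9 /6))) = -1 /660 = -0.00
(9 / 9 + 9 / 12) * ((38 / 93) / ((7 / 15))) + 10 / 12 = 220 / 93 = 2.37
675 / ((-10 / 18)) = -1215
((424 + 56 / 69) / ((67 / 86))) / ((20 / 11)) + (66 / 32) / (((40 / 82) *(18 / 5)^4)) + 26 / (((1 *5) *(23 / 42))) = 1067841906451 / 3451051008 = 309.43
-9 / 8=-1.12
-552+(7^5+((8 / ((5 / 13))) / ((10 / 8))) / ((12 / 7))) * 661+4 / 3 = 277882311 / 25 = 11115292.44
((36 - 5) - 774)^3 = -410172407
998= 998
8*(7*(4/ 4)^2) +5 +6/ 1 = 67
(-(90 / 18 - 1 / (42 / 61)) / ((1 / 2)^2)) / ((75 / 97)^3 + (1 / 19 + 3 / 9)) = -5167554526 / 308879767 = -16.73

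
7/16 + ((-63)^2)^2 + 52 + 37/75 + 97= 18903733117/1200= 15753110.93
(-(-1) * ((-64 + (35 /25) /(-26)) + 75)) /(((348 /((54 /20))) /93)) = 1191051 /150800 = 7.90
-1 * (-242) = 242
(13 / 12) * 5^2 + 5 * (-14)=-515 / 12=-42.92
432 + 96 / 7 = 3120 / 7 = 445.71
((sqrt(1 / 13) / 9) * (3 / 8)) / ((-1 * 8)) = -sqrt(13) / 2496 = -0.00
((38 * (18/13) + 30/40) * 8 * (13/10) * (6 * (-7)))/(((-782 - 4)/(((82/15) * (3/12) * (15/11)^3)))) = 35839125/348722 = 102.77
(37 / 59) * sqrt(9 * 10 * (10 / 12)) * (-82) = -15170 * sqrt(3) / 59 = -445.34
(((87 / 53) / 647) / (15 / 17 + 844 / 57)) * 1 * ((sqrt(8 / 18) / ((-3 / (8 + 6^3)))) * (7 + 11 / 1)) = -75535488 / 521326073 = -0.14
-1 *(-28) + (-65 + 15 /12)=-143 /4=-35.75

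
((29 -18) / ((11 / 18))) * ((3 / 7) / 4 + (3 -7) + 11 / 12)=-375 / 7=-53.57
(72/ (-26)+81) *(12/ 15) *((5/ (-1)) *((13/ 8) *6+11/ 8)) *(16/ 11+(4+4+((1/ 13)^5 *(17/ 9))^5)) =-435810956371635020861495312764436041435/ 13240972346756778665706717373971078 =-32913.82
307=307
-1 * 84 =-84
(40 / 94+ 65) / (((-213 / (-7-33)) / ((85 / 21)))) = 3485000 / 70077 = 49.73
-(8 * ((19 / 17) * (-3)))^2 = -719.50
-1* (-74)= 74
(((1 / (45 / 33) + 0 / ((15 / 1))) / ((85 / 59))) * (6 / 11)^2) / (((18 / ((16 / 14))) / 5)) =944 / 19635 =0.05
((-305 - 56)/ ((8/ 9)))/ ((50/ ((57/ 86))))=-185193/ 34400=-5.38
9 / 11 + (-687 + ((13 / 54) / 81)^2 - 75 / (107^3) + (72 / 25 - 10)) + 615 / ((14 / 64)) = 95563392592469595667 / 45116938733535900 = 2118.13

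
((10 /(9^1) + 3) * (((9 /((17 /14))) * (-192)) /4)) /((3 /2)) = -16576 /17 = -975.06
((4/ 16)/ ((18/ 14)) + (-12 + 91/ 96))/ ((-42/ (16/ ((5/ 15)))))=3127/ 252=12.41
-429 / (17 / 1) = -429 / 17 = -25.24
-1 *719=-719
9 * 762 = 6858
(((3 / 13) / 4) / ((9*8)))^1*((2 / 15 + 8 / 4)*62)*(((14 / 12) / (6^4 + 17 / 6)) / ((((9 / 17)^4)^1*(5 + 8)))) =36248114 / 388842684165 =0.00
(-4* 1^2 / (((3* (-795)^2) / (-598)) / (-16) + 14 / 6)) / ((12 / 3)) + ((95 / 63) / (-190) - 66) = -47869623421 / 725155326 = -66.01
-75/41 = -1.83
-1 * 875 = -875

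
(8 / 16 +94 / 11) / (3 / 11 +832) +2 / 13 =39207 / 238030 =0.16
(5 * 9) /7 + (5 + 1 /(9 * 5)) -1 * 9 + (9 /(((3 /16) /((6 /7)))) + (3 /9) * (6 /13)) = 179146 /4095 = 43.75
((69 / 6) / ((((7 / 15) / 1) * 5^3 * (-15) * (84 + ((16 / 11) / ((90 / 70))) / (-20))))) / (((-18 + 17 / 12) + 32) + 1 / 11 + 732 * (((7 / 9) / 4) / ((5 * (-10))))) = -0.00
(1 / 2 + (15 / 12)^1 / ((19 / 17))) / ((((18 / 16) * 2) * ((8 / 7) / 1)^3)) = 14063 / 29184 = 0.48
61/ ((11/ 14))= 854/ 11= 77.64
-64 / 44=-1.45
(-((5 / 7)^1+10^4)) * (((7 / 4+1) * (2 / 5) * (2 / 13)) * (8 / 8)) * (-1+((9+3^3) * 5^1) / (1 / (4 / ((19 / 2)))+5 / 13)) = -218375751 / 2009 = -108698.73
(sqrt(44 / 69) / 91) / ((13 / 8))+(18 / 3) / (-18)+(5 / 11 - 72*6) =-431.87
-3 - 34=-37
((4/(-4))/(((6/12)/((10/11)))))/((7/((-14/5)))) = 8/11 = 0.73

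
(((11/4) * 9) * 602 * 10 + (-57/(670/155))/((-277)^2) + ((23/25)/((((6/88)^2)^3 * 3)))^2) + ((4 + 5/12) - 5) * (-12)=9317731966512.12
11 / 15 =0.73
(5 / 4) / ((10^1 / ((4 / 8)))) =1 / 16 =0.06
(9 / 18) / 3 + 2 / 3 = 5 / 6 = 0.83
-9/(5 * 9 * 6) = -1/30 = -0.03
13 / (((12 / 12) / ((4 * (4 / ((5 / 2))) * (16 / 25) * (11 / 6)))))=36608 / 375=97.62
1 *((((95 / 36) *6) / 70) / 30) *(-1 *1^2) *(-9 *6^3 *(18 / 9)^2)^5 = 7502437119009226752 / 35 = 214355346257406478.63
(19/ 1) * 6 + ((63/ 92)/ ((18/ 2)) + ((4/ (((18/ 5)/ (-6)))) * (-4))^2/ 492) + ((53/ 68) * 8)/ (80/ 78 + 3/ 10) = 107614266145/ 895106916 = 120.23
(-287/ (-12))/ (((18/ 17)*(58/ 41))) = 200039/ 12528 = 15.97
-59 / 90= -0.66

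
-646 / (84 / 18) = -969 / 7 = -138.43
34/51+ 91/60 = 131/60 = 2.18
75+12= 87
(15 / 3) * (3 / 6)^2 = 5 / 4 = 1.25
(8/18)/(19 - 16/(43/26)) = 172/3609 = 0.05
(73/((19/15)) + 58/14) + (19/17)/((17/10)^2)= 40617908/653429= 62.16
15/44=0.34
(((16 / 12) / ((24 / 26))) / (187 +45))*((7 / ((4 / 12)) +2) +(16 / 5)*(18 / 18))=1703 / 10440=0.16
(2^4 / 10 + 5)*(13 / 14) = 429 / 70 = 6.13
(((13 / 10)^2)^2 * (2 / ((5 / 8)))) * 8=228488 / 3125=73.12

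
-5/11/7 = -5/77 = -0.06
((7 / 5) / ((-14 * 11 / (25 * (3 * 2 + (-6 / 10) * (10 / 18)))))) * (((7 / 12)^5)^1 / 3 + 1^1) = -64880755 / 49268736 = -1.32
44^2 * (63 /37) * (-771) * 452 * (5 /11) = -19320396480 /37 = -522172877.84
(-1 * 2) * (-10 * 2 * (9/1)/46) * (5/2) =450/23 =19.57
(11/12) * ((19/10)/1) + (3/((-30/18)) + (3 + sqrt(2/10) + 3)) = 6.39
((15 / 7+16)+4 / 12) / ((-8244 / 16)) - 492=-21295804 / 43281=-492.04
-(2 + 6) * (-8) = 64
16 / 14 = 8 / 7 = 1.14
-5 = -5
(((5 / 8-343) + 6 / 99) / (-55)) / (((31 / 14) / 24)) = 1265194 / 18755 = 67.46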